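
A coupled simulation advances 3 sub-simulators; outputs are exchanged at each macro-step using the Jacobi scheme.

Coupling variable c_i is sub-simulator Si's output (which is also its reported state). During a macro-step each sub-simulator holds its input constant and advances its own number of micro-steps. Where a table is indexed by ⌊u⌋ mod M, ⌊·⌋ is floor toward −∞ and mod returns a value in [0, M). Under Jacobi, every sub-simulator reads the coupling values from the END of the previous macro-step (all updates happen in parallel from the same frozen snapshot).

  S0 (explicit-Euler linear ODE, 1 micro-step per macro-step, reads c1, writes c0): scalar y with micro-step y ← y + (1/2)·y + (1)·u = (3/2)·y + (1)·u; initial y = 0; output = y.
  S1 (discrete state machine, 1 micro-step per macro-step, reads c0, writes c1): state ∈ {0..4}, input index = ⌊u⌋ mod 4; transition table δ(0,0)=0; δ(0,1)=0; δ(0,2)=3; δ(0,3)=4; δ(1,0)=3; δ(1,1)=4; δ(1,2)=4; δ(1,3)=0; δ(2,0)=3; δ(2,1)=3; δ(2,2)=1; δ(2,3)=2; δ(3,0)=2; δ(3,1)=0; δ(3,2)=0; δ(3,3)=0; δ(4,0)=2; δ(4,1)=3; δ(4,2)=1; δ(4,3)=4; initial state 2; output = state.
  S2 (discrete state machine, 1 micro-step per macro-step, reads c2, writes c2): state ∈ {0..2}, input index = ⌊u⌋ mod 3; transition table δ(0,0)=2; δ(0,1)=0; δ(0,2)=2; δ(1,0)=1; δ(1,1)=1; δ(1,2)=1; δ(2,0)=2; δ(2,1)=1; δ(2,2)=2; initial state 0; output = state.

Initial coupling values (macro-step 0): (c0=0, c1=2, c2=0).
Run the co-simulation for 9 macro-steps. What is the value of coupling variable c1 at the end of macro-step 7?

macro 1: S0 reads c1=2 → after 1×micro: 2; S1 reads c0=0 → after 1×micro: 3; S2 reads c2=0 → after 1×micro: 2 ⇒ (c0=2, c1=3, c2=2)
macro 2: S0 reads c1=3 → after 1×micro: 6; S1 reads c0=2 → after 1×micro: 0; S2 reads c2=2 → after 1×micro: 2 ⇒ (c0=6, c1=0, c2=2)
macro 3: S0 reads c1=0 → after 1×micro: 9; S1 reads c0=6 → after 1×micro: 3; S2 reads c2=2 → after 1×micro: 2 ⇒ (c0=9, c1=3, c2=2)
macro 4: S0 reads c1=3 → after 1×micro: 33/2; S1 reads c0=9 → after 1×micro: 0; S2 reads c2=2 → after 1×micro: 2 ⇒ (c0=33/2, c1=0, c2=2)
macro 5: S0 reads c1=0 → after 1×micro: 99/4; S1 reads c0=33/2 → after 1×micro: 0; S2 reads c2=2 → after 1×micro: 2 ⇒ (c0=99/4, c1=0, c2=2)
macro 6: S0 reads c1=0 → after 1×micro: 297/8; S1 reads c0=99/4 → after 1×micro: 0; S2 reads c2=2 → after 1×micro: 2 ⇒ (c0=297/8, c1=0, c2=2)
macro 7: S0 reads c1=0 → after 1×micro: 891/16; S1 reads c0=297/8 → after 1×micro: 0; S2 reads c2=2 → after 1×micro: 2 ⇒ (c0=891/16, c1=0, c2=2)
macro 8: S0 reads c1=0 → after 1×micro: 2673/32; S1 reads c0=891/16 → after 1×micro: 4; S2 reads c2=2 → after 1×micro: 2 ⇒ (c0=2673/32, c1=4, c2=2)
macro 9: S0 reads c1=4 → after 1×micro: 8275/64; S1 reads c0=2673/32 → after 1×micro: 4; S2 reads c2=2 → after 1×micro: 2 ⇒ (c0=8275/64, c1=4, c2=2)

c1 at macro-step 7 = 0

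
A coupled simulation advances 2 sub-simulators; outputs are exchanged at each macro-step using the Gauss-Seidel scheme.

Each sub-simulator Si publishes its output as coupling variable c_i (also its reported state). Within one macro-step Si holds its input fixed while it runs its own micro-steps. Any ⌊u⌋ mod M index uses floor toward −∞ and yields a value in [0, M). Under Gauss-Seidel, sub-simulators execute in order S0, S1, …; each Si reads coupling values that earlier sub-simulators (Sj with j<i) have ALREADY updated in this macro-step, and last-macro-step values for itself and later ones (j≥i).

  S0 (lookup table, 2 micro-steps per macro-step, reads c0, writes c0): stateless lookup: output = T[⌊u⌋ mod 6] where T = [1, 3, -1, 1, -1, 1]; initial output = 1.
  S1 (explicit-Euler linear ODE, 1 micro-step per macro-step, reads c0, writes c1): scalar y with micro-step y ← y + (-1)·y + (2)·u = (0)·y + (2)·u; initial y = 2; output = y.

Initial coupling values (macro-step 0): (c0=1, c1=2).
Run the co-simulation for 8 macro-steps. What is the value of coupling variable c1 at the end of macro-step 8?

c1 at macro-step 8 = 2

macro 1: S0 reads c0=1 → after 2×micro: 3; S1 reads c0=3 → after 1×micro: 6 ⇒ (c0=3, c1=6)
macro 2: S0 reads c0=3 → after 2×micro: 1; S1 reads c0=1 → after 1×micro: 2 ⇒ (c0=1, c1=2)
macro 3: S0 reads c0=1 → after 2×micro: 3; S1 reads c0=3 → after 1×micro: 6 ⇒ (c0=3, c1=6)
macro 4: S0 reads c0=3 → after 2×micro: 1; S1 reads c0=1 → after 1×micro: 2 ⇒ (c0=1, c1=2)
macro 5: S0 reads c0=1 → after 2×micro: 3; S1 reads c0=3 → after 1×micro: 6 ⇒ (c0=3, c1=6)
macro 6: S0 reads c0=3 → after 2×micro: 1; S1 reads c0=1 → after 1×micro: 2 ⇒ (c0=1, c1=2)
macro 7: S0 reads c0=1 → after 2×micro: 3; S1 reads c0=3 → after 1×micro: 6 ⇒ (c0=3, c1=6)
macro 8: S0 reads c0=3 → after 2×micro: 1; S1 reads c0=1 → after 1×micro: 2 ⇒ (c0=1, c1=2)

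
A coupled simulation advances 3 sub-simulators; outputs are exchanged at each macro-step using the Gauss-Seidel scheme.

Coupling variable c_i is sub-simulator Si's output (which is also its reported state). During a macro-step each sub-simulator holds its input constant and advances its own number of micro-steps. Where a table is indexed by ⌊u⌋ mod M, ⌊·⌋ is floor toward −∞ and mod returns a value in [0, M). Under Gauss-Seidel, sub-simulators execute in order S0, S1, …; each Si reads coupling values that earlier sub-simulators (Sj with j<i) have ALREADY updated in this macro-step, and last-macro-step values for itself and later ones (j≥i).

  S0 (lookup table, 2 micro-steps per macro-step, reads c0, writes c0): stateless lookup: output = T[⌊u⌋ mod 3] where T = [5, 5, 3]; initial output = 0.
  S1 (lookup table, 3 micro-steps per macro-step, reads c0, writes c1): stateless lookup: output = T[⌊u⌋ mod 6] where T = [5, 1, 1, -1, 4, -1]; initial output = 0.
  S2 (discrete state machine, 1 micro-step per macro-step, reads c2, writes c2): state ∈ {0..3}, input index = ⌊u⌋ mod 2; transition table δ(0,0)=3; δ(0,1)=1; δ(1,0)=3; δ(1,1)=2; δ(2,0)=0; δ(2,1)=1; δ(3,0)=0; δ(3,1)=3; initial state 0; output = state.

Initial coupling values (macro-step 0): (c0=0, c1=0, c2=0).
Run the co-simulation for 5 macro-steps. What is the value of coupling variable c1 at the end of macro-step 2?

macro 1: S0 reads c0=0 → after 2×micro: 5; S1 reads c0=5 → after 3×micro: -1; S2 reads c2=0 → after 1×micro: 3 ⇒ (c0=5, c1=-1, c2=3)
macro 2: S0 reads c0=5 → after 2×micro: 3; S1 reads c0=3 → after 3×micro: -1; S2 reads c2=3 → after 1×micro: 3 ⇒ (c0=3, c1=-1, c2=3)
macro 3: S0 reads c0=3 → after 2×micro: 5; S1 reads c0=5 → after 3×micro: -1; S2 reads c2=3 → after 1×micro: 3 ⇒ (c0=5, c1=-1, c2=3)
macro 4: S0 reads c0=5 → after 2×micro: 3; S1 reads c0=3 → after 3×micro: -1; S2 reads c2=3 → after 1×micro: 3 ⇒ (c0=3, c1=-1, c2=3)
macro 5: S0 reads c0=3 → after 2×micro: 5; S1 reads c0=5 → after 3×micro: -1; S2 reads c2=3 → after 1×micro: 3 ⇒ (c0=5, c1=-1, c2=3)

c1 at macro-step 2 = -1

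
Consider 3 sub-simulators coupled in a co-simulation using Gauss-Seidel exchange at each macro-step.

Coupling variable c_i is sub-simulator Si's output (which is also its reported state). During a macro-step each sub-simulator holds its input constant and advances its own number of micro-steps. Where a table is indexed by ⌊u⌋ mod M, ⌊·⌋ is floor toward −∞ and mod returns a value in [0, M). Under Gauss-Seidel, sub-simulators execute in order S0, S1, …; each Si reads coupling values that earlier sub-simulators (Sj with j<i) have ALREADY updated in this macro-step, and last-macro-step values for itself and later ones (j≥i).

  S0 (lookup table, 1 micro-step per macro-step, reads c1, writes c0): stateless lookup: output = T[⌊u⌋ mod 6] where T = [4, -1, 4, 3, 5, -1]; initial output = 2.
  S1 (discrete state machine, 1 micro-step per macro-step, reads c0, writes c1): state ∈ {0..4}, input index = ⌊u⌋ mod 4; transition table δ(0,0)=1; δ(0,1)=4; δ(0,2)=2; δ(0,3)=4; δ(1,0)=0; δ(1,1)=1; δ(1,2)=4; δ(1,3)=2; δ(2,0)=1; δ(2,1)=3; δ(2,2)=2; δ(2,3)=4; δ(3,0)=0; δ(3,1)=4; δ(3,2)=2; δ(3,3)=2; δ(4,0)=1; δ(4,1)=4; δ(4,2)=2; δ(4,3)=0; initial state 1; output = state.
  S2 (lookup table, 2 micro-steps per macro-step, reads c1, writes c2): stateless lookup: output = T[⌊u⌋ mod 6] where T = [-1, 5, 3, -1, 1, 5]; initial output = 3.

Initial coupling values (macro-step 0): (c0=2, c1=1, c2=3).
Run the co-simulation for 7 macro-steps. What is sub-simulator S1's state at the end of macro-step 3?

S1 state at macro-step 3 = 2

macro 1: S0 reads c1=1 → after 1×micro: -1; S1 reads c0=-1 → after 1×micro: 2; S2 reads c1=2 → after 2×micro: 3 ⇒ (c0=-1, c1=2, c2=3)
macro 2: S0 reads c1=2 → after 1×micro: 4; S1 reads c0=4 → after 1×micro: 1; S2 reads c1=1 → after 2×micro: 5 ⇒ (c0=4, c1=1, c2=5)
macro 3: S0 reads c1=1 → after 1×micro: -1; S1 reads c0=-1 → after 1×micro: 2; S2 reads c1=2 → after 2×micro: 3 ⇒ (c0=-1, c1=2, c2=3)
macro 4: S0 reads c1=2 → after 1×micro: 4; S1 reads c0=4 → after 1×micro: 1; S2 reads c1=1 → after 2×micro: 5 ⇒ (c0=4, c1=1, c2=5)
macro 5: S0 reads c1=1 → after 1×micro: -1; S1 reads c0=-1 → after 1×micro: 2; S2 reads c1=2 → after 2×micro: 3 ⇒ (c0=-1, c1=2, c2=3)
macro 6: S0 reads c1=2 → after 1×micro: 4; S1 reads c0=4 → after 1×micro: 1; S2 reads c1=1 → after 2×micro: 5 ⇒ (c0=4, c1=1, c2=5)
macro 7: S0 reads c1=1 → after 1×micro: -1; S1 reads c0=-1 → after 1×micro: 2; S2 reads c1=2 → after 2×micro: 3 ⇒ (c0=-1, c1=2, c2=3)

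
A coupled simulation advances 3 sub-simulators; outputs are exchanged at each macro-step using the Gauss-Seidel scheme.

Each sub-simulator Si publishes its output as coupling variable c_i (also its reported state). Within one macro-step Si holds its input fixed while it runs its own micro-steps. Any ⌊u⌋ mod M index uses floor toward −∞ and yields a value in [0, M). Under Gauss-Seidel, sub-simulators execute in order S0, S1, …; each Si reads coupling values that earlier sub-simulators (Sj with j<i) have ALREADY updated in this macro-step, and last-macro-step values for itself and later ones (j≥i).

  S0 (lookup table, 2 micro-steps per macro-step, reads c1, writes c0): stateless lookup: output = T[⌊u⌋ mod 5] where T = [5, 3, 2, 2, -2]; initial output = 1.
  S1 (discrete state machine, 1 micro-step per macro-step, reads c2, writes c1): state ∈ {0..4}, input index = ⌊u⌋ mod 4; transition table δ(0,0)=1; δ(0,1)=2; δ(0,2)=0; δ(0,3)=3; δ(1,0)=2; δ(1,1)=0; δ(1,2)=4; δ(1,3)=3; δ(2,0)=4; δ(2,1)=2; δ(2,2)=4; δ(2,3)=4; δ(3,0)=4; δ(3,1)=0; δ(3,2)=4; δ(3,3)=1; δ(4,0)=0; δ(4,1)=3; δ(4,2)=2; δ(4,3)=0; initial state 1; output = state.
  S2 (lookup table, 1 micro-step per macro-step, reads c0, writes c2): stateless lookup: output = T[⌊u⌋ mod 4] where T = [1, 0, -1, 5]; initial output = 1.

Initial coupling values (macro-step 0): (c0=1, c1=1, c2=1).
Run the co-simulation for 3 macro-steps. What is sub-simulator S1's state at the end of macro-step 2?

S1 state at macro-step 2 = 2

macro 1: S0 reads c1=1 → after 2×micro: 3; S1 reads c2=1 → after 1×micro: 0; S2 reads c0=3 → after 1×micro: 5 ⇒ (c0=3, c1=0, c2=5)
macro 2: S0 reads c1=0 → after 2×micro: 5; S1 reads c2=5 → after 1×micro: 2; S2 reads c0=5 → after 1×micro: 0 ⇒ (c0=5, c1=2, c2=0)
macro 3: S0 reads c1=2 → after 2×micro: 2; S1 reads c2=0 → after 1×micro: 4; S2 reads c0=2 → after 1×micro: -1 ⇒ (c0=2, c1=4, c2=-1)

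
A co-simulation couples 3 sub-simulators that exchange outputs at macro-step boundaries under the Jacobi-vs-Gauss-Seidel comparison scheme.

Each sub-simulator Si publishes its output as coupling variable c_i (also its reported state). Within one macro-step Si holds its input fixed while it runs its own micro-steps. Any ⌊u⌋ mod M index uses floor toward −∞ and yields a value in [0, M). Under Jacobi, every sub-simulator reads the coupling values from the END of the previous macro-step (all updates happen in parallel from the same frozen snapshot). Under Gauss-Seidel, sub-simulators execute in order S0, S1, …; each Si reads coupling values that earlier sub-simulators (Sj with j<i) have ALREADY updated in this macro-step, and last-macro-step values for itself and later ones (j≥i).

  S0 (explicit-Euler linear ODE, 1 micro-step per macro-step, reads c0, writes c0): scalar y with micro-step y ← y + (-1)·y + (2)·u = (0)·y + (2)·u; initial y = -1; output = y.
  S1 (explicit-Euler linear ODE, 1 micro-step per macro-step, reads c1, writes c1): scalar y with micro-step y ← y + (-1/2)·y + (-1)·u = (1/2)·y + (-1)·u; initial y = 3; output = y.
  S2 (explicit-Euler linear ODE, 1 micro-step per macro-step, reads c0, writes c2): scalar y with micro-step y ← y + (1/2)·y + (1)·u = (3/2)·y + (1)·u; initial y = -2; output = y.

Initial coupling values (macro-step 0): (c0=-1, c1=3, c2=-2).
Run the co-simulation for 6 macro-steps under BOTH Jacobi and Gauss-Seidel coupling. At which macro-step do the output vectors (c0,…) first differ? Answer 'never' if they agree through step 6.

first divergence at macro-step: 1

[Jacobi] macro 1: S0 reads c0=-1 → after 1×micro: -2; S1 reads c1=3 → after 1×micro: -3/2; S2 reads c0=-1 → after 1×micro: -4 ⇒ (c0=-2, c1=-3/2, c2=-4)
[Jacobi] macro 2: S0 reads c0=-2 → after 1×micro: -4; S1 reads c1=-3/2 → after 1×micro: 3/4; S2 reads c0=-2 → after 1×micro: -8 ⇒ (c0=-4, c1=3/4, c2=-8)
[Jacobi] macro 3: S0 reads c0=-4 → after 1×micro: -8; S1 reads c1=3/4 → after 1×micro: -3/8; S2 reads c0=-4 → after 1×micro: -16 ⇒ (c0=-8, c1=-3/8, c2=-16)
[Jacobi] macro 4: S0 reads c0=-8 → after 1×micro: -16; S1 reads c1=-3/8 → after 1×micro: 3/16; S2 reads c0=-8 → after 1×micro: -32 ⇒ (c0=-16, c1=3/16, c2=-32)
[Jacobi] macro 5: S0 reads c0=-16 → after 1×micro: -32; S1 reads c1=3/16 → after 1×micro: -3/32; S2 reads c0=-16 → after 1×micro: -64 ⇒ (c0=-32, c1=-3/32, c2=-64)
[Jacobi] macro 6: S0 reads c0=-32 → after 1×micro: -64; S1 reads c1=-3/32 → after 1×micro: 3/64; S2 reads c0=-32 → after 1×micro: -128 ⇒ (c0=-64, c1=3/64, c2=-128)
[Gauss-Seidel] macro 1: S0 reads c0=-1 → after 1×micro: -2; S1 reads c1=3 → after 1×micro: -3/2; S2 reads c0=-2 → after 1×micro: -5 ⇒ (c0=-2, c1=-3/2, c2=-5)
[Gauss-Seidel] macro 2: S0 reads c0=-2 → after 1×micro: -4; S1 reads c1=-3/2 → after 1×micro: 3/4; S2 reads c0=-4 → after 1×micro: -23/2 ⇒ (c0=-4, c1=3/4, c2=-23/2)
[Gauss-Seidel] macro 3: S0 reads c0=-4 → after 1×micro: -8; S1 reads c1=3/4 → after 1×micro: -3/8; S2 reads c0=-8 → after 1×micro: -101/4 ⇒ (c0=-8, c1=-3/8, c2=-101/4)
[Gauss-Seidel] macro 4: S0 reads c0=-8 → after 1×micro: -16; S1 reads c1=-3/8 → after 1×micro: 3/16; S2 reads c0=-16 → after 1×micro: -431/8 ⇒ (c0=-16, c1=3/16, c2=-431/8)
[Gauss-Seidel] macro 5: S0 reads c0=-16 → after 1×micro: -32; S1 reads c1=3/16 → after 1×micro: -3/32; S2 reads c0=-32 → after 1×micro: -1805/16 ⇒ (c0=-32, c1=-3/32, c2=-1805/16)
[Gauss-Seidel] macro 6: S0 reads c0=-32 → after 1×micro: -64; S1 reads c1=-3/32 → after 1×micro: 3/64; S2 reads c0=-64 → after 1×micro: -7463/32 ⇒ (c0=-64, c1=3/64, c2=-7463/32)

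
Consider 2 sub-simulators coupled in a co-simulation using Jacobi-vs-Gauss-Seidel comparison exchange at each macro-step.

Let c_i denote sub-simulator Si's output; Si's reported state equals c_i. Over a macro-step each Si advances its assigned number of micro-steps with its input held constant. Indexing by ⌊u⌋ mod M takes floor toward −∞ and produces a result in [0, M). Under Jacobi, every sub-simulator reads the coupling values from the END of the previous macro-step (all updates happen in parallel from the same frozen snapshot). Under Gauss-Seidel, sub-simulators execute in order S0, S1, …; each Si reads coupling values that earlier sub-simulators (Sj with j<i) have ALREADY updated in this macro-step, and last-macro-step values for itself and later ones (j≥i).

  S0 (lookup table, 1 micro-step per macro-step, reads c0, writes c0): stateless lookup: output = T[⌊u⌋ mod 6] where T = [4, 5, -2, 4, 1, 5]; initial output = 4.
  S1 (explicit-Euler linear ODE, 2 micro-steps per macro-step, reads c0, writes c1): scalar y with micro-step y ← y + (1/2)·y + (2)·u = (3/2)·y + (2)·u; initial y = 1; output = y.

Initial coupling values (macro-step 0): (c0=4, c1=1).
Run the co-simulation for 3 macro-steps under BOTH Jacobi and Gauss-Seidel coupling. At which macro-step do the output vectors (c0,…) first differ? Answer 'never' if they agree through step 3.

[Jacobi] macro 1: S0 reads c0=4 → after 1×micro: 1; S1 reads c0=4 → after 2×micro: 89/4 ⇒ (c0=1, c1=89/4)
[Jacobi] macro 2: S0 reads c0=1 → after 1×micro: 5; S1 reads c0=1 → after 2×micro: 881/16 ⇒ (c0=5, c1=881/16)
[Jacobi] macro 3: S0 reads c0=5 → after 1×micro: 5; S1 reads c0=5 → after 2×micro: 9529/64 ⇒ (c0=5, c1=9529/64)
[Gauss-Seidel] macro 1: S0 reads c0=4 → after 1×micro: 1; S1 reads c0=1 → after 2×micro: 29/4 ⇒ (c0=1, c1=29/4)
[Gauss-Seidel] macro 2: S0 reads c0=1 → after 1×micro: 5; S1 reads c0=5 → after 2×micro: 661/16 ⇒ (c0=5, c1=661/16)
[Gauss-Seidel] macro 3: S0 reads c0=5 → after 1×micro: 5; S1 reads c0=5 → after 2×micro: 7549/64 ⇒ (c0=5, c1=7549/64)

first divergence at macro-step: 1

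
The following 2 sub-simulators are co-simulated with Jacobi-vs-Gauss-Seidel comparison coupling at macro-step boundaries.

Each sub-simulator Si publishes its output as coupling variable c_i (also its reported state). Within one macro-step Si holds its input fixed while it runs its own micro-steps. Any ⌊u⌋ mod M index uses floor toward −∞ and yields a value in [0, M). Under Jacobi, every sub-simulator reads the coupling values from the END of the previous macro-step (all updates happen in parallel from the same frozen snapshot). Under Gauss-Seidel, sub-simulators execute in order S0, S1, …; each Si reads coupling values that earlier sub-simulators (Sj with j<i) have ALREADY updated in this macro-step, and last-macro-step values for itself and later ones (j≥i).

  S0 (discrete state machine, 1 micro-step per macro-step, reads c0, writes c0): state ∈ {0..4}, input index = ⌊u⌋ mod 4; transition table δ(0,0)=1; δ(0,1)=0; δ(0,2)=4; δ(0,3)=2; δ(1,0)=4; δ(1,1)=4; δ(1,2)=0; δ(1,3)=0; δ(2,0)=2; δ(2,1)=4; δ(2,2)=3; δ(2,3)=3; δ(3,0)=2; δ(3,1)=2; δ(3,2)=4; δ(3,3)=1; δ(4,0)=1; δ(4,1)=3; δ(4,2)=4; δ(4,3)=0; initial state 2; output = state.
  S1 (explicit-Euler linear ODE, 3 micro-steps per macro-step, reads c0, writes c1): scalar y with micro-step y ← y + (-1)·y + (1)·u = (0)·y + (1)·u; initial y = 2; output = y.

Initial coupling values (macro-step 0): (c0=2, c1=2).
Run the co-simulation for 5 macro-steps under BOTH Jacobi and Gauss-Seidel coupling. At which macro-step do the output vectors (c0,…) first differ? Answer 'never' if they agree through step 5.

[Jacobi] macro 1: S0 reads c0=2 → after 1×micro: 3; S1 reads c0=2 → after 3×micro: 2 ⇒ (c0=3, c1=2)
[Jacobi] macro 2: S0 reads c0=3 → after 1×micro: 1; S1 reads c0=3 → after 3×micro: 3 ⇒ (c0=1, c1=3)
[Jacobi] macro 3: S0 reads c0=1 → after 1×micro: 4; S1 reads c0=1 → after 3×micro: 1 ⇒ (c0=4, c1=1)
[Jacobi] macro 4: S0 reads c0=4 → after 1×micro: 1; S1 reads c0=4 → after 3×micro: 4 ⇒ (c0=1, c1=4)
[Jacobi] macro 5: S0 reads c0=1 → after 1×micro: 4; S1 reads c0=1 → after 3×micro: 1 ⇒ (c0=4, c1=1)
[Gauss-Seidel] macro 1: S0 reads c0=2 → after 1×micro: 3; S1 reads c0=3 → after 3×micro: 3 ⇒ (c0=3, c1=3)
[Gauss-Seidel] macro 2: S0 reads c0=3 → after 1×micro: 1; S1 reads c0=1 → after 3×micro: 1 ⇒ (c0=1, c1=1)
[Gauss-Seidel] macro 3: S0 reads c0=1 → after 1×micro: 4; S1 reads c0=4 → after 3×micro: 4 ⇒ (c0=4, c1=4)
[Gauss-Seidel] macro 4: S0 reads c0=4 → after 1×micro: 1; S1 reads c0=1 → after 3×micro: 1 ⇒ (c0=1, c1=1)
[Gauss-Seidel] macro 5: S0 reads c0=1 → after 1×micro: 4; S1 reads c0=4 → after 3×micro: 4 ⇒ (c0=4, c1=4)

first divergence at macro-step: 1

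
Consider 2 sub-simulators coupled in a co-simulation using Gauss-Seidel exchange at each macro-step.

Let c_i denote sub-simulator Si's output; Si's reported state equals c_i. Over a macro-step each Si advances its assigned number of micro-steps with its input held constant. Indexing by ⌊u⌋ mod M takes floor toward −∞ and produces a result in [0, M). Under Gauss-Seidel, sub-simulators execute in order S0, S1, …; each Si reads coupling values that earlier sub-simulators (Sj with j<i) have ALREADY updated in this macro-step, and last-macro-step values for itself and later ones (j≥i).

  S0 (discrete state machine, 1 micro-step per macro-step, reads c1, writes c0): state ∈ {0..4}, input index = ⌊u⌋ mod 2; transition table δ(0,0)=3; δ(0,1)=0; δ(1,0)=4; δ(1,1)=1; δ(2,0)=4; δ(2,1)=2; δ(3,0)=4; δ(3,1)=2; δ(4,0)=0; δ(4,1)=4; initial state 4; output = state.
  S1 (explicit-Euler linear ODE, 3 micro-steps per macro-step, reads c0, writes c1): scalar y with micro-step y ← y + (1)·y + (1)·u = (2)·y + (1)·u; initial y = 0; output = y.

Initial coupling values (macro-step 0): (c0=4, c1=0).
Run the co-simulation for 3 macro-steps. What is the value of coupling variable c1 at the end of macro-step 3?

macro 1: S0 reads c1=0 → after 1×micro: 0; S1 reads c0=0 → after 3×micro: 0 ⇒ (c0=0, c1=0)
macro 2: S0 reads c1=0 → after 1×micro: 3; S1 reads c0=3 → after 3×micro: 21 ⇒ (c0=3, c1=21)
macro 3: S0 reads c1=21 → after 1×micro: 2; S1 reads c0=2 → after 3×micro: 182 ⇒ (c0=2, c1=182)

c1 at macro-step 3 = 182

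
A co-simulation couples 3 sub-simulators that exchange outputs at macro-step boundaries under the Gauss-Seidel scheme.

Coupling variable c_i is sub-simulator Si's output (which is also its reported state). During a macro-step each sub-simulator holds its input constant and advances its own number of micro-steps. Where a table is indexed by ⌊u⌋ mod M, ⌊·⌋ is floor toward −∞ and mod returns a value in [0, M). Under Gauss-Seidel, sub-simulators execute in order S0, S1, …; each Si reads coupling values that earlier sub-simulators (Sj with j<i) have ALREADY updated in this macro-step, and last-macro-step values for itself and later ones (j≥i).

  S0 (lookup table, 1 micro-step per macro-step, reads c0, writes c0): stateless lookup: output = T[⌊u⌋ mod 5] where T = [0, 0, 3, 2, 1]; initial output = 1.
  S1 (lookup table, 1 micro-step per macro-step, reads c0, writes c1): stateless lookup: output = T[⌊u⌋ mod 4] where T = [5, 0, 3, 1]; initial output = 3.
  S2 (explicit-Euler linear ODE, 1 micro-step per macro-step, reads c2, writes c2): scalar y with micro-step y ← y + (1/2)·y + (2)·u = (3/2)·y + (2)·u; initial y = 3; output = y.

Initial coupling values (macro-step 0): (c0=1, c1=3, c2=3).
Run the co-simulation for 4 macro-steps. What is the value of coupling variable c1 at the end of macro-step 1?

macro 1: S0 reads c0=1 → after 1×micro: 0; S1 reads c0=0 → after 1×micro: 5; S2 reads c2=3 → after 1×micro: 21/2 ⇒ (c0=0, c1=5, c2=21/2)
macro 2: S0 reads c0=0 → after 1×micro: 0; S1 reads c0=0 → after 1×micro: 5; S2 reads c2=21/2 → after 1×micro: 147/4 ⇒ (c0=0, c1=5, c2=147/4)
macro 3: S0 reads c0=0 → after 1×micro: 0; S1 reads c0=0 → after 1×micro: 5; S2 reads c2=147/4 → after 1×micro: 1029/8 ⇒ (c0=0, c1=5, c2=1029/8)
macro 4: S0 reads c0=0 → after 1×micro: 0; S1 reads c0=0 → after 1×micro: 5; S2 reads c2=1029/8 → after 1×micro: 7203/16 ⇒ (c0=0, c1=5, c2=7203/16)

c1 at macro-step 1 = 5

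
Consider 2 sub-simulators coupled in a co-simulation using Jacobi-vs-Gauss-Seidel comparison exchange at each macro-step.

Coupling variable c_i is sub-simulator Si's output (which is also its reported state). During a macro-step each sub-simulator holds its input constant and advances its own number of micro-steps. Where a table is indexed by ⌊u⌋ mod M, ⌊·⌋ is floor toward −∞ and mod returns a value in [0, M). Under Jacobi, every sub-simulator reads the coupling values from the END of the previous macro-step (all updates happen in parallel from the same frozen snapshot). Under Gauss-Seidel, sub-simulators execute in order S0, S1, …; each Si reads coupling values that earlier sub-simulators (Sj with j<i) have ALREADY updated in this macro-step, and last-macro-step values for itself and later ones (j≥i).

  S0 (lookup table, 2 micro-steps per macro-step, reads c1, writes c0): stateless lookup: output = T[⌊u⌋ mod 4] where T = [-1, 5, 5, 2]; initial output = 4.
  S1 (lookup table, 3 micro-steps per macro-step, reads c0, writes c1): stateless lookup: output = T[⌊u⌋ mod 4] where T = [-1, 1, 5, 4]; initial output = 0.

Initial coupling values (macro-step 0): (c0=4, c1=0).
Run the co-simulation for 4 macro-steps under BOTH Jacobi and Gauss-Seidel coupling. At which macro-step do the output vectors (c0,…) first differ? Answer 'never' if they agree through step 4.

[Jacobi] macro 1: S0 reads c1=0 → after 2×micro: -1; S1 reads c0=4 → after 3×micro: -1 ⇒ (c0=-1, c1=-1)
[Jacobi] macro 2: S0 reads c1=-1 → after 2×micro: 2; S1 reads c0=-1 → after 3×micro: 4 ⇒ (c0=2, c1=4)
[Jacobi] macro 3: S0 reads c1=4 → after 2×micro: -1; S1 reads c0=2 → after 3×micro: 5 ⇒ (c0=-1, c1=5)
[Jacobi] macro 4: S0 reads c1=5 → after 2×micro: 5; S1 reads c0=-1 → after 3×micro: 4 ⇒ (c0=5, c1=4)
[Gauss-Seidel] macro 1: S0 reads c1=0 → after 2×micro: -1; S1 reads c0=-1 → after 3×micro: 4 ⇒ (c0=-1, c1=4)
[Gauss-Seidel] macro 2: S0 reads c1=4 → after 2×micro: -1; S1 reads c0=-1 → after 3×micro: 4 ⇒ (c0=-1, c1=4)
[Gauss-Seidel] macro 3: S0 reads c1=4 → after 2×micro: -1; S1 reads c0=-1 → after 3×micro: 4 ⇒ (c0=-1, c1=4)
[Gauss-Seidel] macro 4: S0 reads c1=4 → after 2×micro: -1; S1 reads c0=-1 → after 3×micro: 4 ⇒ (c0=-1, c1=4)

first divergence at macro-step: 1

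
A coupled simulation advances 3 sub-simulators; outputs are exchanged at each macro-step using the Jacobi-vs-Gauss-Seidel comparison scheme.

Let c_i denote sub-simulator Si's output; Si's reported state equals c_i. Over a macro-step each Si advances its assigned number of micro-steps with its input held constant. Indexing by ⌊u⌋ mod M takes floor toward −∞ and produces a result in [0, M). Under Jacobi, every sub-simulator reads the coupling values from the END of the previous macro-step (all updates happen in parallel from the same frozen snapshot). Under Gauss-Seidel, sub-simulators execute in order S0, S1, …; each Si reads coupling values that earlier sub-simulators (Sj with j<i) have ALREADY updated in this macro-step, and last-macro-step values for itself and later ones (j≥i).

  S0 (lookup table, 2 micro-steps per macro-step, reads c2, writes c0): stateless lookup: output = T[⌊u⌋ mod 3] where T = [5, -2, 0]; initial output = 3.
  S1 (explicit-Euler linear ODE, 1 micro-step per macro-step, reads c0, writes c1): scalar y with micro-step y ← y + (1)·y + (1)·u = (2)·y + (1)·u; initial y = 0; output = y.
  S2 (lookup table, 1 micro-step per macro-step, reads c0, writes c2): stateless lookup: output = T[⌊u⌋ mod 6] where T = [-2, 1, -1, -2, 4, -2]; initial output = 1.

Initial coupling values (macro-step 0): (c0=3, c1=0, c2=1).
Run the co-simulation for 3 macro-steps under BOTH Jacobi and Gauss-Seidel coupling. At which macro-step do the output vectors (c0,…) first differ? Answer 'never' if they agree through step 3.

[Jacobi] macro 1: S0 reads c2=1 → after 2×micro: -2; S1 reads c0=3 → after 1×micro: 3; S2 reads c0=3 → after 1×micro: -2 ⇒ (c0=-2, c1=3, c2=-2)
[Jacobi] macro 2: S0 reads c2=-2 → after 2×micro: -2; S1 reads c0=-2 → after 1×micro: 4; S2 reads c0=-2 → after 1×micro: 4 ⇒ (c0=-2, c1=4, c2=4)
[Jacobi] macro 3: S0 reads c2=4 → after 2×micro: -2; S1 reads c0=-2 → after 1×micro: 6; S2 reads c0=-2 → after 1×micro: 4 ⇒ (c0=-2, c1=6, c2=4)
[Gauss-Seidel] macro 1: S0 reads c2=1 → after 2×micro: -2; S1 reads c0=-2 → after 1×micro: -2; S2 reads c0=-2 → after 1×micro: 4 ⇒ (c0=-2, c1=-2, c2=4)
[Gauss-Seidel] macro 2: S0 reads c2=4 → after 2×micro: -2; S1 reads c0=-2 → after 1×micro: -6; S2 reads c0=-2 → after 1×micro: 4 ⇒ (c0=-2, c1=-6, c2=4)
[Gauss-Seidel] macro 3: S0 reads c2=4 → after 2×micro: -2; S1 reads c0=-2 → after 1×micro: -14; S2 reads c0=-2 → after 1×micro: 4 ⇒ (c0=-2, c1=-14, c2=4)

first divergence at macro-step: 1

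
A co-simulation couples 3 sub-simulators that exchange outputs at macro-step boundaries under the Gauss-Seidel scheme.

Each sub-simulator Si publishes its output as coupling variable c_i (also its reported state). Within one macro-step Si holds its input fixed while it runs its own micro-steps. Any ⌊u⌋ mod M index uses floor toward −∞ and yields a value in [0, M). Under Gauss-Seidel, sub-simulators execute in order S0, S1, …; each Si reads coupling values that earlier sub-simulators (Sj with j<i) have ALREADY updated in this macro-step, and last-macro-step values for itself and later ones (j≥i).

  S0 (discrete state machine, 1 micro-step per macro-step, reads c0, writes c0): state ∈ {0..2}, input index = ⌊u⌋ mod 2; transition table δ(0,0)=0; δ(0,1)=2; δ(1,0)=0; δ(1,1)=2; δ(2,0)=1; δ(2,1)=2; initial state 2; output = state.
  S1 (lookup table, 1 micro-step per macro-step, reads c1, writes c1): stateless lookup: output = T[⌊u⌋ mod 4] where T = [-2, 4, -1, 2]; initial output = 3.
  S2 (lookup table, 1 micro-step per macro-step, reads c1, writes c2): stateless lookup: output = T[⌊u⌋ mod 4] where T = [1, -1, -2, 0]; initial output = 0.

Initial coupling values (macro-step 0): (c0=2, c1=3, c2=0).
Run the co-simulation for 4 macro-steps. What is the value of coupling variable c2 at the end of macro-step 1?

c2 at macro-step 1 = -2

macro 1: S0 reads c0=2 → after 1×micro: 1; S1 reads c1=3 → after 1×micro: 2; S2 reads c1=2 → after 1×micro: -2 ⇒ (c0=1, c1=2, c2=-2)
macro 2: S0 reads c0=1 → after 1×micro: 2; S1 reads c1=2 → after 1×micro: -1; S2 reads c1=-1 → after 1×micro: 0 ⇒ (c0=2, c1=-1, c2=0)
macro 3: S0 reads c0=2 → after 1×micro: 1; S1 reads c1=-1 → after 1×micro: 2; S2 reads c1=2 → after 1×micro: -2 ⇒ (c0=1, c1=2, c2=-2)
macro 4: S0 reads c0=1 → after 1×micro: 2; S1 reads c1=2 → after 1×micro: -1; S2 reads c1=-1 → after 1×micro: 0 ⇒ (c0=2, c1=-1, c2=0)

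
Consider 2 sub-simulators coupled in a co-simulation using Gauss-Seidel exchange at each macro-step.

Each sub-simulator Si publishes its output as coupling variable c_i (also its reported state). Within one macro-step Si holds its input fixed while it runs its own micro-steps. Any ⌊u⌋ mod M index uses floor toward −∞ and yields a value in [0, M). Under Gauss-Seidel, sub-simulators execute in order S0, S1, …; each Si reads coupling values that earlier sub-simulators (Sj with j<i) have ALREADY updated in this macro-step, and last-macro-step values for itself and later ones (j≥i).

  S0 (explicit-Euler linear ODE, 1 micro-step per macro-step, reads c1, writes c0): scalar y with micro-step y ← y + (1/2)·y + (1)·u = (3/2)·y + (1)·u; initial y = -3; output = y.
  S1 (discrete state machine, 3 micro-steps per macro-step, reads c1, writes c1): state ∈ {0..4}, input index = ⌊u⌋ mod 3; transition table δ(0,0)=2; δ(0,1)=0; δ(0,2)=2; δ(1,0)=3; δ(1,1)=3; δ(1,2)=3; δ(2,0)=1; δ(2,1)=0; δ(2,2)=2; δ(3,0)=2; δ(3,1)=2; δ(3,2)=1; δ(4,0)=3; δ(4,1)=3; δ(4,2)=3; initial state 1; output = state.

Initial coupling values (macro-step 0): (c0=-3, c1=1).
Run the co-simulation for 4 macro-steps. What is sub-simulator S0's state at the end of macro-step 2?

macro 1: S0 reads c1=1 → after 1×micro: -7/2; S1 reads c1=1 → after 3×micro: 0 ⇒ (c0=-7/2, c1=0)
macro 2: S0 reads c1=0 → after 1×micro: -21/4; S1 reads c1=0 → after 3×micro: 3 ⇒ (c0=-21/4, c1=3)
macro 3: S0 reads c1=3 → after 1×micro: -39/8; S1 reads c1=3 → after 3×micro: 3 ⇒ (c0=-39/8, c1=3)
macro 4: S0 reads c1=3 → after 1×micro: -69/16; S1 reads c1=3 → after 3×micro: 3 ⇒ (c0=-69/16, c1=3)

S0 state at macro-step 2 = -21/4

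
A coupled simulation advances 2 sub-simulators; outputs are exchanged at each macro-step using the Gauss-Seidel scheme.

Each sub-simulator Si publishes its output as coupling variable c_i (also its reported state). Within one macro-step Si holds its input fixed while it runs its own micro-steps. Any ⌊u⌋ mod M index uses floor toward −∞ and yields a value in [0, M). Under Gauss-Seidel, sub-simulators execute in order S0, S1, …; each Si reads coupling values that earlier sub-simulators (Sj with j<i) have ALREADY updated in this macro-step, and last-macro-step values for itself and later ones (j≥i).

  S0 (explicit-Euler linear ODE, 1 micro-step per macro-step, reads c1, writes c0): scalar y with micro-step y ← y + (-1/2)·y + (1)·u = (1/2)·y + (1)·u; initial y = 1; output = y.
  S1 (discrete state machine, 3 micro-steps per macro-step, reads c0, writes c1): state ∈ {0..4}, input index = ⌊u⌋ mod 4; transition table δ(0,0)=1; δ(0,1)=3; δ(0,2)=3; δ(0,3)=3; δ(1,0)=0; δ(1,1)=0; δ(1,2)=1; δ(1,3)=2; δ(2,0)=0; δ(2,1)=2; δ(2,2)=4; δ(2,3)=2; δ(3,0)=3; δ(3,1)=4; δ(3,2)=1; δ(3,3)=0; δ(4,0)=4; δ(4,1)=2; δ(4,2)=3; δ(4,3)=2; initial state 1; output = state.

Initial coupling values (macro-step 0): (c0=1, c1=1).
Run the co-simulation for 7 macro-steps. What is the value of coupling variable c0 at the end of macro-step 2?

macro 1: S0 reads c1=1 → after 1×micro: 3/2; S1 reads c0=3/2 → after 3×micro: 4 ⇒ (c0=3/2, c1=4)
macro 2: S0 reads c1=4 → after 1×micro: 19/4; S1 reads c0=19/4 → after 3×micro: 4 ⇒ (c0=19/4, c1=4)
macro 3: S0 reads c1=4 → after 1×micro: 51/8; S1 reads c0=51/8 → after 3×micro: 1 ⇒ (c0=51/8, c1=1)
macro 4: S0 reads c1=1 → after 1×micro: 67/16; S1 reads c0=67/16 → after 3×micro: 0 ⇒ (c0=67/16, c1=0)
macro 5: S0 reads c1=0 → after 1×micro: 67/32; S1 reads c0=67/32 → after 3×micro: 1 ⇒ (c0=67/32, c1=1)
macro 6: S0 reads c1=1 → after 1×micro: 131/64; S1 reads c0=131/64 → after 3×micro: 1 ⇒ (c0=131/64, c1=1)
macro 7: S0 reads c1=1 → after 1×micro: 259/128; S1 reads c0=259/128 → after 3×micro: 1 ⇒ (c0=259/128, c1=1)

c0 at macro-step 2 = 19/4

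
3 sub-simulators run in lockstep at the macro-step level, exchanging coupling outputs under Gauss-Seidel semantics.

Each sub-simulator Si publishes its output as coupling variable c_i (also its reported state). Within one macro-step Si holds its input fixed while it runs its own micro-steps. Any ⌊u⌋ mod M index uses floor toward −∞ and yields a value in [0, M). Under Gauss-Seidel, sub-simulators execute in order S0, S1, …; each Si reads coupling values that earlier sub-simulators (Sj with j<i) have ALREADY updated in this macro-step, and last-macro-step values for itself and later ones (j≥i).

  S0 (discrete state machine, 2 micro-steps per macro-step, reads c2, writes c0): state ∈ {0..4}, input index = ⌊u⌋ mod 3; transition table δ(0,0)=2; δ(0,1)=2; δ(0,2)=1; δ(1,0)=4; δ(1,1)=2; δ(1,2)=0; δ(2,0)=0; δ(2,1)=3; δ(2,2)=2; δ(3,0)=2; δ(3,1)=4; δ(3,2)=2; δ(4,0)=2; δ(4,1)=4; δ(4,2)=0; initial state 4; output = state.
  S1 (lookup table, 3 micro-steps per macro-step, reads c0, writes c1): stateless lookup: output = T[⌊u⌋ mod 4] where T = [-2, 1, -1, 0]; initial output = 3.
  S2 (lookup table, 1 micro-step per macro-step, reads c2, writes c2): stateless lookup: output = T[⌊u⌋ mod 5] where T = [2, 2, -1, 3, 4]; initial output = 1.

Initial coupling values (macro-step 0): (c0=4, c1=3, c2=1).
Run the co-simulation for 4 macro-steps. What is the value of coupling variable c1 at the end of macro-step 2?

macro 1: S0 reads c2=1 → after 2×micro: 4; S1 reads c0=4 → after 3×micro: -2; S2 reads c2=1 → after 1×micro: 2 ⇒ (c0=4, c1=-2, c2=2)
macro 2: S0 reads c2=2 → after 2×micro: 1; S1 reads c0=1 → after 3×micro: 1; S2 reads c2=2 → after 1×micro: -1 ⇒ (c0=1, c1=1, c2=-1)
macro 3: S0 reads c2=-1 → after 2×micro: 1; S1 reads c0=1 → after 3×micro: 1; S2 reads c2=-1 → after 1×micro: 4 ⇒ (c0=1, c1=1, c2=4)
macro 4: S0 reads c2=4 → after 2×micro: 3; S1 reads c0=3 → after 3×micro: 0; S2 reads c2=4 → after 1×micro: 4 ⇒ (c0=3, c1=0, c2=4)

c1 at macro-step 2 = 1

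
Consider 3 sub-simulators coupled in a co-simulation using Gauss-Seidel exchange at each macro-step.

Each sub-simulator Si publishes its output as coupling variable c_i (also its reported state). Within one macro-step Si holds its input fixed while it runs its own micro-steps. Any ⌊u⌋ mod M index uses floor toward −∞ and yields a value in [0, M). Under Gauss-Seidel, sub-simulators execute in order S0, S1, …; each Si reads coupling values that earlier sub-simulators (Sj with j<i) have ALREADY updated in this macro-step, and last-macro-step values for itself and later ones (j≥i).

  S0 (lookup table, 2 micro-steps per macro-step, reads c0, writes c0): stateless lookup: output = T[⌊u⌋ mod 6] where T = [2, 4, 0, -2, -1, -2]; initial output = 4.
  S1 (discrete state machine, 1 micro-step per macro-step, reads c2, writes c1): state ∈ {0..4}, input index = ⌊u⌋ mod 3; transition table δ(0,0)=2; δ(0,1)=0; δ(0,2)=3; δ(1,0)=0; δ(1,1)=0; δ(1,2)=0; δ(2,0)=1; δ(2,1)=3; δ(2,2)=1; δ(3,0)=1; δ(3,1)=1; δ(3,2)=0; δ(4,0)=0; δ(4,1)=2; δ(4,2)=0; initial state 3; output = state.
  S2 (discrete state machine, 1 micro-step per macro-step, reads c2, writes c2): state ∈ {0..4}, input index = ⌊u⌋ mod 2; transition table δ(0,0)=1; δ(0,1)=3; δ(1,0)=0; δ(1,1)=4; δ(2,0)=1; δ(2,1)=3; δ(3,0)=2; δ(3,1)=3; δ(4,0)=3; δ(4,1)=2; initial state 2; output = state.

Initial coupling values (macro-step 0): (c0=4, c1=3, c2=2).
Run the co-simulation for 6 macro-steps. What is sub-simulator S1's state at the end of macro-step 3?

macro 1: S0 reads c0=4 → after 2×micro: -1; S1 reads c2=2 → after 1×micro: 0; S2 reads c2=2 → after 1×micro: 1 ⇒ (c0=-1, c1=0, c2=1)
macro 2: S0 reads c0=-1 → after 2×micro: -2; S1 reads c2=1 → after 1×micro: 0; S2 reads c2=1 → after 1×micro: 4 ⇒ (c0=-2, c1=0, c2=4)
macro 3: S0 reads c0=-2 → after 2×micro: -1; S1 reads c2=4 → after 1×micro: 0; S2 reads c2=4 → after 1×micro: 3 ⇒ (c0=-1, c1=0, c2=3)
macro 4: S0 reads c0=-1 → after 2×micro: -2; S1 reads c2=3 → after 1×micro: 2; S2 reads c2=3 → after 1×micro: 3 ⇒ (c0=-2, c1=2, c2=3)
macro 5: S0 reads c0=-2 → after 2×micro: -1; S1 reads c2=3 → after 1×micro: 1; S2 reads c2=3 → after 1×micro: 3 ⇒ (c0=-1, c1=1, c2=3)
macro 6: S0 reads c0=-1 → after 2×micro: -2; S1 reads c2=3 → after 1×micro: 0; S2 reads c2=3 → after 1×micro: 3 ⇒ (c0=-2, c1=0, c2=3)

S1 state at macro-step 3 = 0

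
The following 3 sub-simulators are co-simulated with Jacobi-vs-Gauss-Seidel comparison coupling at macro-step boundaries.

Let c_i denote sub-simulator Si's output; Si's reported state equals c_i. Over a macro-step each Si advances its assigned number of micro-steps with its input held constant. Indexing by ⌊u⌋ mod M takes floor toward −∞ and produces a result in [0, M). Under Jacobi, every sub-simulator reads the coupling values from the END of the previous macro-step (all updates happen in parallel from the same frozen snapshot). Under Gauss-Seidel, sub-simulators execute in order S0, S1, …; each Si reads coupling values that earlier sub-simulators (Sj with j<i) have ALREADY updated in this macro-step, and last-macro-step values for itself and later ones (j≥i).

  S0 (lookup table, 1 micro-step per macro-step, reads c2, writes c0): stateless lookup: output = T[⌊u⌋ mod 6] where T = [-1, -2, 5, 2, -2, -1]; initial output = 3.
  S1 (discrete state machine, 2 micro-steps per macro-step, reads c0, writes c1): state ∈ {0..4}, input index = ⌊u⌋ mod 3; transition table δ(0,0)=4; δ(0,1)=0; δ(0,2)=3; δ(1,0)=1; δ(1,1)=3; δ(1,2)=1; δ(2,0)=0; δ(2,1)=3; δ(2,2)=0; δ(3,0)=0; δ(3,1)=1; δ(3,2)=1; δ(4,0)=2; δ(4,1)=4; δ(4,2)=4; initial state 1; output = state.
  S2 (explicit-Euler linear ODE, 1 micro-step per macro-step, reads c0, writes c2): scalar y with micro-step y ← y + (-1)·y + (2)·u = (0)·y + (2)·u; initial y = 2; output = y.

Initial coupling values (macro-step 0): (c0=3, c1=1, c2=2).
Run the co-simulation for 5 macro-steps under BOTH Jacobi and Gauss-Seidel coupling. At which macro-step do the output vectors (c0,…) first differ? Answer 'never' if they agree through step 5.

[Jacobi] macro 1: S0 reads c2=2 → after 1×micro: 5; S1 reads c0=3 → after 2×micro: 1; S2 reads c0=3 → after 1×micro: 6 ⇒ (c0=5, c1=1, c2=6)
[Jacobi] macro 2: S0 reads c2=6 → after 1×micro: -1; S1 reads c0=5 → after 2×micro: 1; S2 reads c0=5 → after 1×micro: 10 ⇒ (c0=-1, c1=1, c2=10)
[Jacobi] macro 3: S0 reads c2=10 → after 1×micro: -2; S1 reads c0=-1 → after 2×micro: 1; S2 reads c0=-1 → after 1×micro: -2 ⇒ (c0=-2, c1=1, c2=-2)
[Jacobi] macro 4: S0 reads c2=-2 → after 1×micro: -2; S1 reads c0=-2 → after 2×micro: 1; S2 reads c0=-2 → after 1×micro: -4 ⇒ (c0=-2, c1=1, c2=-4)
[Jacobi] macro 5: S0 reads c2=-4 → after 1×micro: 5; S1 reads c0=-2 → after 2×micro: 1; S2 reads c0=-2 → after 1×micro: -4 ⇒ (c0=5, c1=1, c2=-4)
[Gauss-Seidel] macro 1: S0 reads c2=2 → after 1×micro: 5; S1 reads c0=5 → after 2×micro: 1; S2 reads c0=5 → after 1×micro: 10 ⇒ (c0=5, c1=1, c2=10)
[Gauss-Seidel] macro 2: S0 reads c2=10 → after 1×micro: -2; S1 reads c0=-2 → after 2×micro: 1; S2 reads c0=-2 → after 1×micro: -4 ⇒ (c0=-2, c1=1, c2=-4)
[Gauss-Seidel] macro 3: S0 reads c2=-4 → after 1×micro: 5; S1 reads c0=5 → after 2×micro: 1; S2 reads c0=5 → after 1×micro: 10 ⇒ (c0=5, c1=1, c2=10)
[Gauss-Seidel] macro 4: S0 reads c2=10 → after 1×micro: -2; S1 reads c0=-2 → after 2×micro: 1; S2 reads c0=-2 → after 1×micro: -4 ⇒ (c0=-2, c1=1, c2=-4)
[Gauss-Seidel] macro 5: S0 reads c2=-4 → after 1×micro: 5; S1 reads c0=5 → after 2×micro: 1; S2 reads c0=5 → after 1×micro: 10 ⇒ (c0=5, c1=1, c2=10)

first divergence at macro-step: 1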